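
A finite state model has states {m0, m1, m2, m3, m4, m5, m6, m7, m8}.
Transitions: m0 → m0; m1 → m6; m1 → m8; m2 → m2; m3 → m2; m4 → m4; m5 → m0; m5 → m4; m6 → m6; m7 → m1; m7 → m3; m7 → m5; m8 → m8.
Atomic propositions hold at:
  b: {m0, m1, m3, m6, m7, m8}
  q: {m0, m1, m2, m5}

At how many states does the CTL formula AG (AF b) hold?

AF b: least fixpoint, start Z0 = {m0, m1, m3, m6, m7, m8}, add states with every successor in Z. Already a fixed point.
Sat(AF b) = {m0, m1, m3, m6, m7, m8}
AG (AF b): greatest fixpoint, start Z0 = {m0, m1, m3, m6, m7, m8}, keep only states in Sat with every successor in Z. Z1 = {m0, m1, m6, m8}; fixed.
Sat(AG (AF b)) = {m0, m1, m6, m8}
|Sat(AG (AF b))| = |{m0, m1, m6, m8}| = 4.

4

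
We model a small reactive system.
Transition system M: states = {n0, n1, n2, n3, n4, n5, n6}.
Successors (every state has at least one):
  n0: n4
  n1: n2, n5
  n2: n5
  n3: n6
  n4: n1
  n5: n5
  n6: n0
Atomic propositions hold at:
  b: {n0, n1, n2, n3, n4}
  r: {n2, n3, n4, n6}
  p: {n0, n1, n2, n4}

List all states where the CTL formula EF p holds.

EF p: least fixpoint, start Z0 = {n0, n1, n2, n4}, add states with some successor in Z. Z1 = {n0, n1, n2, n4, n6}; Z2 = {n0, n1, n2, n3, n4, n6}; fixed.
Sat(EF p) = {n0, n1, n2, n3, n4, n6}

{n0, n1, n2, n3, n4, n6}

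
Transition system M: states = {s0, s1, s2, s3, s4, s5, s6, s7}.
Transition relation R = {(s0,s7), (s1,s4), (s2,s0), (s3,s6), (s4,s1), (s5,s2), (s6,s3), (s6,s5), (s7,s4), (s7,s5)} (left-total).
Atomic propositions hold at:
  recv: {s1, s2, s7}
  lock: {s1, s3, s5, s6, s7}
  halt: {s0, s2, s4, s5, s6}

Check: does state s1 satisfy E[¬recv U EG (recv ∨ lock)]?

Sat(¬recv) = {s0, s3, s4, s5, s6}
Sat(recv ∨ lock) = {s1, s2, s3, s5, s6, s7}
EG (recv ∨ lock): greatest fixpoint, start Z0 = {s1, s2, s3, s5, s6, s7}, keep only states in Sat with some successor in Z. Z1 = {s3, s5, s6, s7}; Z2 = {s3, s6, s7}; Z3 = {s3, s6}; fixed.
Sat(EG (recv ∨ lock)) = {s3, s6}
E[¬recv U EG (recv ∨ lock)]: least fixpoint, start Z0 = Sat(EG (recv ∨ lock)) = {s3, s6}, add states in Sat(¬recv) with some successor in Z. Already a fixed point.
Sat(E[¬recv U EG (recv ∨ lock)]) = {s3, s6}
s1 ∉ Sat(E[¬recv U EG (recv ∨ lock)]) = {s3, s6}, so the formula does not hold at s1.

No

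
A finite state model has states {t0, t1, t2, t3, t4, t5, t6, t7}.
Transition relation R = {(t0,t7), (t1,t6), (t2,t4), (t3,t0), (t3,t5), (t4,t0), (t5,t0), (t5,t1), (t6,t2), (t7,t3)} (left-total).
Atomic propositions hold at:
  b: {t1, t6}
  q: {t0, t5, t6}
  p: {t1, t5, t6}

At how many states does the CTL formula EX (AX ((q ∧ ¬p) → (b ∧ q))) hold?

6

Sat(¬p) = {t0, t2, t3, t4, t7}
Sat(q ∧ ¬p) = {t0}
Sat(b ∧ q) = {t6}
Sat((q ∧ ¬p) → (b ∧ q)) = {t1, t2, t3, t4, t5, t6, t7}
Sat(AX ((q ∧ ¬p) → (b ∧ q))) = {s : every successor in {t1, t2, t3, t4, t5, t6, t7}} = {t0, t1, t2, t6, t7}
Sat(EX (AX ((q ∧ ¬p) → (b ∧ q)))) = {s : some successor in {t0, t1, t2, t6, t7}} = {t0, t1, t3, t4, t5, t6}
|Sat(EX (AX ((q ∧ ¬p) → (b ∧ q))))| = |{t0, t1, t3, t4, t5, t6}| = 6.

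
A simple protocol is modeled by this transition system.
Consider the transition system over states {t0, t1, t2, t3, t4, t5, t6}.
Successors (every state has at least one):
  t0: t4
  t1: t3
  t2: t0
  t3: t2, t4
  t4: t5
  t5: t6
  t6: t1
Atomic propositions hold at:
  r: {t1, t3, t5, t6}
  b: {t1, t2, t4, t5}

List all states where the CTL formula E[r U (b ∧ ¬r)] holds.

{t1, t2, t3, t4, t5, t6}

Sat(¬r) = {t0, t2, t4}
Sat(b ∧ ¬r) = {t2, t4}
E[r U (b ∧ ¬r)]: least fixpoint, start Z0 = Sat((b ∧ ¬r)) = {t2, t4}, add states in Sat(r) with some successor in Z. Z1 = {t2, t3, t4}; Z2 = {t1, t2, t3, t4}; Z3 = {t1, t2, t3, t4, t6}; Z4 = {t1, t2, t3, t4, t5, t6}; fixed.
Sat(E[r U (b ∧ ¬r)]) = {t1, t2, t3, t4, t5, t6}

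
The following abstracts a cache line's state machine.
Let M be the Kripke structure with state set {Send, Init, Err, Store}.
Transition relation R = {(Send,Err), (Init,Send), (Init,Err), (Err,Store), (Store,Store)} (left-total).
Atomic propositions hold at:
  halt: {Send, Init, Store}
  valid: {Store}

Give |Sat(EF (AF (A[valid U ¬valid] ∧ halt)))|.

Sat(¬valid) = {Send, Init, Err}
A[valid U ¬valid]: least fixpoint, start Z0 = Sat(¬valid) = {Send, Init, Err}, add states in Sat(valid) with every successor in Z. Already a fixed point.
Sat(A[valid U ¬valid]) = {Send, Init, Err}
Sat(A[valid U ¬valid] ∧ halt) = {Send, Init}
AF (A[valid U ¬valid] ∧ halt): least fixpoint, start Z0 = {Send, Init}, add states with every successor in Z. Already a fixed point.
Sat(AF (A[valid U ¬valid] ∧ halt)) = {Send, Init}
EF (AF (A[valid U ¬valid] ∧ halt)): least fixpoint, start Z0 = {Send, Init}, add states with some successor in Z. Already a fixed point.
Sat(EF (AF (A[valid U ¬valid] ∧ halt))) = {Send, Init}
|Sat(EF (AF (A[valid U ¬valid] ∧ halt)))| = |{Send, Init}| = 2.

2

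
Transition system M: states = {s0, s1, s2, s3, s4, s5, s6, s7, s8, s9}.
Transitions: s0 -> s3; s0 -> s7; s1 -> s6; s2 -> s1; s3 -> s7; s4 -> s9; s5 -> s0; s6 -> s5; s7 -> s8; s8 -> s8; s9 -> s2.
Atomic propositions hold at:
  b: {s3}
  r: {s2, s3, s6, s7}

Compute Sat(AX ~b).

{s1, s2, s3, s4, s5, s6, s7, s8, s9}

Sat(~b) = {s0, s1, s2, s4, s5, s6, s7, s8, s9}
Sat(AX ~b) = {s : every successor in {s0, s1, s2, s4, s5, s6, s7, s8, s9}} = {s1, s2, s3, s4, s5, s6, s7, s8, s9}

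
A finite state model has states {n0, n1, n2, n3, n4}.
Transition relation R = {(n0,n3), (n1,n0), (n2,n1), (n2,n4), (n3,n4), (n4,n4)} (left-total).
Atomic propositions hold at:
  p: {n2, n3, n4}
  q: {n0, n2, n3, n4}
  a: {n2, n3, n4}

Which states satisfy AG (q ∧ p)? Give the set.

{n3, n4}

Sat(q ∧ p) = {n2, n3, n4}
AG (q ∧ p): greatest fixpoint, start Z0 = {n2, n3, n4}, keep only states in Sat with every successor in Z. Z1 = {n3, n4}; fixed.
Sat(AG (q ∧ p)) = {n3, n4}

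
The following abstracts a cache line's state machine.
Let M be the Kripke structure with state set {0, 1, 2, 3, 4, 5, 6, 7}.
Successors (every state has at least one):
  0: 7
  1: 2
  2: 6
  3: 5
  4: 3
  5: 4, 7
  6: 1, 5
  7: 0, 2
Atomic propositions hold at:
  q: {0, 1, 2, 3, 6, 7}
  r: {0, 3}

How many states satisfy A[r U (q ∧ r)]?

Sat(q ∧ r) = {0, 3}
A[r U (q ∧ r)]: least fixpoint, start Z0 = Sat((q ∧ r)) = {0, 3}, add states in Sat(r) with every successor in Z. Already a fixed point.
Sat(A[r U (q ∧ r)]) = {0, 3}
|Sat(A[r U (q ∧ r)])| = |{0, 3}| = 2.

2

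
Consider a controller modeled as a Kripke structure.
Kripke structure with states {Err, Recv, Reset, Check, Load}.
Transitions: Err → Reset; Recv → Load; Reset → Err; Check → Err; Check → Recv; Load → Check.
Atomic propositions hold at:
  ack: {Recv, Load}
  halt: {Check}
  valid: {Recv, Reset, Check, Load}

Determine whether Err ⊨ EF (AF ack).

No

AF ack: least fixpoint, start Z0 = {Recv, Load}, add states with every successor in Z. Already a fixed point.
Sat(AF ack) = {Recv, Load}
EF (AF ack): least fixpoint, start Z0 = {Recv, Load}, add states with some successor in Z. Z1 = {Recv, Check, Load}; fixed.
Sat(EF (AF ack)) = {Recv, Check, Load}
Err ∉ Sat(EF (AF ack)) = {Recv, Check, Load}, so the formula does not hold at Err.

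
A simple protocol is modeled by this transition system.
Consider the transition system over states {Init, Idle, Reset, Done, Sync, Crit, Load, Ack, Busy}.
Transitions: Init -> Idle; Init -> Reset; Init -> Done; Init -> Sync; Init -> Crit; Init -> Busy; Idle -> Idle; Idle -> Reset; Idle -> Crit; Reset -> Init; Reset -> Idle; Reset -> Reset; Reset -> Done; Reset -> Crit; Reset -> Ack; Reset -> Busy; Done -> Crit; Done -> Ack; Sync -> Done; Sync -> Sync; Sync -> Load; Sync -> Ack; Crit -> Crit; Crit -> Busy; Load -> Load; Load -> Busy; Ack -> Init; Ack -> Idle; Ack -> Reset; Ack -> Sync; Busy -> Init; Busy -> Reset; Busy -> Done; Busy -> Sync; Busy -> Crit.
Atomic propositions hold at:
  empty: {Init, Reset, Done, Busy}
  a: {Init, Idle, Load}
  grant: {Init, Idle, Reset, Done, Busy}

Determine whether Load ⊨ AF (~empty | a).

Sat(~empty) = {Idle, Sync, Crit, Load, Ack}
Sat(~empty | a) = {Init, Idle, Sync, Crit, Load, Ack}
AF (~empty | a): least fixpoint, start Z0 = {Init, Idle, Sync, Crit, Load, Ack}, add states with every successor in Z. Z1 = {Init, Idle, Done, Sync, Crit, Load, Ack}; fixed.
Sat(AF (~empty | a)) = {Init, Idle, Done, Sync, Crit, Load, Ack}
Load ∈ Sat(AF (~empty | a)) = {Init, Idle, Done, Sync, Crit, Load, Ack}, so the formula holds at Load.

Yes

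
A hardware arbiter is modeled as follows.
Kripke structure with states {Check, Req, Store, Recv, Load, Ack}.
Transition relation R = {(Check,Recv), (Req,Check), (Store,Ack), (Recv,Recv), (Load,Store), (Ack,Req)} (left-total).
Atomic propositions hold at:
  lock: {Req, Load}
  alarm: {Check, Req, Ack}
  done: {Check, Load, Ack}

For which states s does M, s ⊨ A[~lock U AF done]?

{Check, Req, Store, Load, Ack}

Sat(~lock) = {Check, Store, Recv, Ack}
AF done: least fixpoint, start Z0 = {Check, Load, Ack}, add states with every successor in Z. Z1 = {Check, Req, Store, Load, Ack}; fixed.
Sat(AF done) = {Check, Req, Store, Load, Ack}
A[~lock U AF done]: least fixpoint, start Z0 = Sat(AF done) = {Check, Req, Store, Load, Ack}, add states in Sat(~lock) with every successor in Z. Already a fixed point.
Sat(A[~lock U AF done]) = {Check, Req, Store, Load, Ack}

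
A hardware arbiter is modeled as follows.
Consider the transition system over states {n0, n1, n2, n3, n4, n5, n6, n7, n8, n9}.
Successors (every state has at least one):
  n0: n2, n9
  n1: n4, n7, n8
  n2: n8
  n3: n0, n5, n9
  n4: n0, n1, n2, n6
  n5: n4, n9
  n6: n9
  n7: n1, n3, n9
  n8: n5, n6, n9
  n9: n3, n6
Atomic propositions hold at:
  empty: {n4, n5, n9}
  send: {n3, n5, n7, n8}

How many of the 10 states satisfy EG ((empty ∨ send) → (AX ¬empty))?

Sat(empty ∨ send) = {n3, n4, n5, n7, n8, n9}
Sat(¬empty) = {n0, n1, n2, n3, n6, n7, n8}
Sat(AX ¬empty) = {s : every successor in {n0, n1, n2, n3, n6, n7, n8}} = {n2, n4, n9}
Sat((empty ∨ send) → (AX ¬empty)) = {n0, n1, n2, n4, n6, n9}
EG ((empty ∨ send) → (AX ¬empty)): greatest fixpoint, start Z0 = {n0, n1, n2, n4, n6, n9}, keep only states in Sat with some successor in Z. Z1 = {n0, n1, n4, n6, n9}; fixed.
Sat(EG ((empty ∨ send) → (AX ¬empty))) = {n0, n1, n4, n6, n9}
|Sat(EG ((empty ∨ send) → (AX ¬empty)))| = |{n0, n1, n4, n6, n9}| = 5.

5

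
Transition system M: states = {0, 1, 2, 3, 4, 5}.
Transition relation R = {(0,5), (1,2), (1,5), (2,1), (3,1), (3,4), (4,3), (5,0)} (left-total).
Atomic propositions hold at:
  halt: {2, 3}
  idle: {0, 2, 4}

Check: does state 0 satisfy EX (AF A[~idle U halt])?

No

Sat(~idle) = {1, 3, 5}
A[~idle U halt]: least fixpoint, start Z0 = Sat(halt) = {2, 3}, add states in Sat(~idle) with every successor in Z. Already a fixed point.
Sat(A[~idle U halt]) = {2, 3}
AF A[~idle U halt]: least fixpoint, start Z0 = {2, 3}, add states with every successor in Z. Z1 = {2, 3, 4}; fixed.
Sat(AF A[~idle U halt]) = {2, 3, 4}
Sat(EX (AF A[~idle U halt])) = {s : some successor in {2, 3, 4}} = {1, 3, 4}
0 ∉ Sat(EX (AF A[~idle U halt])) = {1, 3, 4}, so the formula does not hold at 0.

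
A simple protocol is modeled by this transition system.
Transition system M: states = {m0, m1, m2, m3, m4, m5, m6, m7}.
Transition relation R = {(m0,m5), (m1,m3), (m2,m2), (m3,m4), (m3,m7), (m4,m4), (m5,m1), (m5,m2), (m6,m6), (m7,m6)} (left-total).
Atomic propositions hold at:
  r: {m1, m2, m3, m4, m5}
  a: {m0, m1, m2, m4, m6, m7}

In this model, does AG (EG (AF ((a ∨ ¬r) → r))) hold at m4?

Yes

Sat(¬r) = {m0, m6, m7}
Sat(a ∨ ¬r) = {m0, m1, m2, m4, m6, m7}
Sat((a ∨ ¬r) → r) = {m1, m2, m3, m4, m5}
AF ((a ∨ ¬r) → r): least fixpoint, start Z0 = {m1, m2, m3, m4, m5}, add states with every successor in Z. Z1 = {m0, m1, m2, m3, m4, m5}; fixed.
Sat(AF ((a ∨ ¬r) → r)) = {m0, m1, m2, m3, m4, m5}
EG (AF ((a ∨ ¬r) → r)): greatest fixpoint, start Z0 = {m0, m1, m2, m3, m4, m5}, keep only states in Sat with some successor in Z. Already a fixed point.
Sat(EG (AF ((a ∨ ¬r) → r))) = {m0, m1, m2, m3, m4, m5}
AG (EG (AF ((a ∨ ¬r) → r))): greatest fixpoint, start Z0 = {m0, m1, m2, m3, m4, m5}, keep only states in Sat with every successor in Z. Z1 = {m0, m1, m2, m4, m5}; Z2 = {m0, m2, m4, m5}; Z3 = {m0, m2, m4}; Z4 = {m2, m4}; fixed.
Sat(AG (EG (AF ((a ∨ ¬r) → r)))) = {m2, m4}
m4 ∈ Sat(AG (EG (AF ((a ∨ ¬r) → r)))) = {m2, m4}, so the formula holds at m4.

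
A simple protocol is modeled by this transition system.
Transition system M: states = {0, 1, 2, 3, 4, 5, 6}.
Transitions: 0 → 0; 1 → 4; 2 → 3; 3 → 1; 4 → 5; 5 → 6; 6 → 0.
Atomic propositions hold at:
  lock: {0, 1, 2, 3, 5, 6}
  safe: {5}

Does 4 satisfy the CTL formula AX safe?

Sat(AX safe) = {s : every successor in {5}} = {4}
4 ∈ Sat(AX safe) = {4}, so the formula holds at 4.

Yes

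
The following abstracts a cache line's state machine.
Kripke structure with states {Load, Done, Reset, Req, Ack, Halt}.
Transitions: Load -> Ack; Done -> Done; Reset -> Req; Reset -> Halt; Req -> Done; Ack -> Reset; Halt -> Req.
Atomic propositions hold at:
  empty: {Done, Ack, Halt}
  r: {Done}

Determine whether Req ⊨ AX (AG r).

AG r: greatest fixpoint, start Z0 = {Done}, keep only states in Sat with every successor in Z. Already a fixed point.
Sat(AG r) = {Done}
Sat(AX (AG r)) = {s : every successor in {Done}} = {Done, Req}
Req ∈ Sat(AX (AG r)) = {Done, Req}, so the formula holds at Req.

Yes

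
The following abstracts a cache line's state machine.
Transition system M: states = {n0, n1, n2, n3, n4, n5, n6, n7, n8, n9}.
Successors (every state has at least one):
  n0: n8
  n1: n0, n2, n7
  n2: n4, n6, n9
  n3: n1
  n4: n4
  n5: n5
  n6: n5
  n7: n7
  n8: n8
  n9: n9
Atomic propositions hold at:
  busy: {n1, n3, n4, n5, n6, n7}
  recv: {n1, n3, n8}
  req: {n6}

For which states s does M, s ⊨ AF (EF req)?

EF req: least fixpoint, start Z0 = {n6}, add states with some successor in Z. Z1 = {n2, n6}; Z2 = {n1, n2, n6}; Z3 = {n1, n2, n3, n6}; fixed.
Sat(EF req) = {n1, n2, n3, n6}
AF (EF req): least fixpoint, start Z0 = {n1, n2, n3, n6}, add states with every successor in Z. Already a fixed point.
Sat(AF (EF req)) = {n1, n2, n3, n6}

{n1, n2, n3, n6}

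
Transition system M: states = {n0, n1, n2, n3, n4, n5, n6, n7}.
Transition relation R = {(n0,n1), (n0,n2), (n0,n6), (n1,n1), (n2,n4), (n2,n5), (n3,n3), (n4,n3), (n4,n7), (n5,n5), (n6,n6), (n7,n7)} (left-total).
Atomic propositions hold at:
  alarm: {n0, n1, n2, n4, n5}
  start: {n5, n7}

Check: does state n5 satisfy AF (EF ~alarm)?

Sat(~alarm) = {n3, n6, n7}
EF ~alarm: least fixpoint, start Z0 = {n3, n6, n7}, add states with some successor in Z. Z1 = {n0, n3, n4, n6, n7}; Z2 = {n0, n2, n3, n4, n6, n7}; fixed.
Sat(EF ~alarm) = {n0, n2, n3, n4, n6, n7}
AF (EF ~alarm): least fixpoint, start Z0 = {n0, n2, n3, n4, n6, n7}, add states with every successor in Z. Already a fixed point.
Sat(AF (EF ~alarm)) = {n0, n2, n3, n4, n6, n7}
n5 ∉ Sat(AF (EF ~alarm)) = {n0, n2, n3, n4, n6, n7}, so the formula does not hold at n5.

No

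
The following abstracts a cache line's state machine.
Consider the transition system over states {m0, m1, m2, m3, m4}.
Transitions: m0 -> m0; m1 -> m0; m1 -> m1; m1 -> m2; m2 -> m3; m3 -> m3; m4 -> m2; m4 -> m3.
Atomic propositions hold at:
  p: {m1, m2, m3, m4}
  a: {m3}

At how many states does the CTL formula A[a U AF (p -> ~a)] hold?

Sat(~a) = {m0, m1, m2, m4}
Sat(p -> ~a) = {m0, m1, m2, m4}
AF (p -> ~a): least fixpoint, start Z0 = {m0, m1, m2, m4}, add states with every successor in Z. Already a fixed point.
Sat(AF (p -> ~a)) = {m0, m1, m2, m4}
A[a U AF (p -> ~a)]: least fixpoint, start Z0 = Sat(AF (p -> ~a)) = {m0, m1, m2, m4}, add states in Sat(a) with every successor in Z. Already a fixed point.
Sat(A[a U AF (p -> ~a)]) = {m0, m1, m2, m4}
|Sat(A[a U AF (p -> ~a)])| = |{m0, m1, m2, m4}| = 4.

4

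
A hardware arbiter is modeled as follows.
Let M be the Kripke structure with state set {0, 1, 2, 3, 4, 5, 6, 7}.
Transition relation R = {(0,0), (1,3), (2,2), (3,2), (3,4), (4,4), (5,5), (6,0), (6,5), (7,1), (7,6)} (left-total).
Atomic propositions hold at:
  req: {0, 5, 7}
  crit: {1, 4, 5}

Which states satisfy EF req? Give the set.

EF req: least fixpoint, start Z0 = {0, 5, 7}, add states with some successor in Z. Z1 = {0, 5, 6, 7}; fixed.
Sat(EF req) = {0, 5, 6, 7}

{0, 5, 6, 7}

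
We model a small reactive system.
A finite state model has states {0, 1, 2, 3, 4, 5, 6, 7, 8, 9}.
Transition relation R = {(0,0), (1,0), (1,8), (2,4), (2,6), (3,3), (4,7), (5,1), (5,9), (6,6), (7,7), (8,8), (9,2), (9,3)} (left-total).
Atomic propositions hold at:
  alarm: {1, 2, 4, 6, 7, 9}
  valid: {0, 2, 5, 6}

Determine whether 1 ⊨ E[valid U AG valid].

No

AG valid: greatest fixpoint, start Z0 = {0, 2, 5, 6}, keep only states in Sat with every successor in Z. Z1 = {0, 6}; fixed.
Sat(AG valid) = {0, 6}
E[valid U AG valid]: least fixpoint, start Z0 = Sat(AG valid) = {0, 6}, add states in Sat(valid) with some successor in Z. Z1 = {0, 2, 6}; fixed.
Sat(E[valid U AG valid]) = {0, 2, 6}
1 ∉ Sat(E[valid U AG valid]) = {0, 2, 6}, so the formula does not hold at 1.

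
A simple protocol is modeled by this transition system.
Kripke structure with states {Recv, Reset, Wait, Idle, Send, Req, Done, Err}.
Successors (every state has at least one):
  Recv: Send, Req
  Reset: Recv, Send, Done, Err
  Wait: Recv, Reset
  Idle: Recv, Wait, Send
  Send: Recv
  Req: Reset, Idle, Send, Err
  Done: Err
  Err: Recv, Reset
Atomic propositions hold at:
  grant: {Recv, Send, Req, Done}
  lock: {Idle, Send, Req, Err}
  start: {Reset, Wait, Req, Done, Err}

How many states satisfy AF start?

AF start: least fixpoint, start Z0 = {Reset, Wait, Req, Done, Err}, add states with every successor in Z. Already a fixed point.
Sat(AF start) = {Reset, Wait, Req, Done, Err}
|Sat(AF start)| = |{Reset, Wait, Req, Done, Err}| = 5.

5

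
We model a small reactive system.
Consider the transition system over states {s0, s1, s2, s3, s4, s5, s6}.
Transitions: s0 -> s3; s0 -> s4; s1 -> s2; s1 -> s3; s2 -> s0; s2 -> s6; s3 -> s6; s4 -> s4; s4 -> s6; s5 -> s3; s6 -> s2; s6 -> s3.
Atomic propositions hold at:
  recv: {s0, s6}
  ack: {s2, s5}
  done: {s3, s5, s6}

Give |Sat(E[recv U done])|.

E[recv U done]: least fixpoint, start Z0 = Sat(done) = {s3, s5, s6}, add states in Sat(recv) with some successor in Z. Z1 = {s0, s3, s5, s6}; fixed.
Sat(E[recv U done]) = {s0, s3, s5, s6}
|Sat(E[recv U done])| = |{s0, s3, s5, s6}| = 4.

4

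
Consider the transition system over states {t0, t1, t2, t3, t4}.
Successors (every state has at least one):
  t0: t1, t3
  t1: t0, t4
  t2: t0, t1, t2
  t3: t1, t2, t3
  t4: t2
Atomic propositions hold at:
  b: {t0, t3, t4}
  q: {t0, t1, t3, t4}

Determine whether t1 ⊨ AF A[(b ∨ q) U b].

Sat(b ∨ q) = {t0, t1, t3, t4}
A[(b ∨ q) U b]: least fixpoint, start Z0 = Sat(b) = {t0, t3, t4}, add states in Sat(b ∨ q) with every successor in Z. Z1 = {t0, t1, t3, t4}; fixed.
Sat(A[(b ∨ q) U b]) = {t0, t1, t3, t4}
AF A[(b ∨ q) U b]: least fixpoint, start Z0 = {t0, t1, t3, t4}, add states with every successor in Z. Already a fixed point.
Sat(AF A[(b ∨ q) U b]) = {t0, t1, t3, t4}
t1 ∈ Sat(AF A[(b ∨ q) U b]) = {t0, t1, t3, t4}, so the formula holds at t1.

Yes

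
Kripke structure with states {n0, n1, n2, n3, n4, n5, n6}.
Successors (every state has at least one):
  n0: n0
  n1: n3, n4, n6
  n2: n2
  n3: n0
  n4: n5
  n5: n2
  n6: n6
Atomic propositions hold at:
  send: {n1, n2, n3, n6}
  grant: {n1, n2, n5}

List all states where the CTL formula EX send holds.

Sat(EX send) = {s : some successor in {n1, n2, n3, n6}} = {n1, n2, n5, n6}

{n1, n2, n5, n6}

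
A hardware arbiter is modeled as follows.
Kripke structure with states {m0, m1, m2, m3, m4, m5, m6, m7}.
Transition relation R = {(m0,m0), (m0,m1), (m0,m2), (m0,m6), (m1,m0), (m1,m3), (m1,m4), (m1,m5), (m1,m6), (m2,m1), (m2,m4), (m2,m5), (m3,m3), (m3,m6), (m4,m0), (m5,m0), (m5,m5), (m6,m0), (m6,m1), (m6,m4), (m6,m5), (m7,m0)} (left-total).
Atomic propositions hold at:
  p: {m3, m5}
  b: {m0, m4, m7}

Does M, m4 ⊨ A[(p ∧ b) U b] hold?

Sat(p ∧ b) = ∅
A[(p ∧ b) U b]: least fixpoint, start Z0 = Sat(b) = {m0, m4, m7}, add states in Sat(p ∧ b) with every successor in Z. Already a fixed point.
Sat(A[(p ∧ b) U b]) = {m0, m4, m7}
m4 ∈ Sat(A[(p ∧ b) U b]) = {m0, m4, m7}, so the formula holds at m4.

Yes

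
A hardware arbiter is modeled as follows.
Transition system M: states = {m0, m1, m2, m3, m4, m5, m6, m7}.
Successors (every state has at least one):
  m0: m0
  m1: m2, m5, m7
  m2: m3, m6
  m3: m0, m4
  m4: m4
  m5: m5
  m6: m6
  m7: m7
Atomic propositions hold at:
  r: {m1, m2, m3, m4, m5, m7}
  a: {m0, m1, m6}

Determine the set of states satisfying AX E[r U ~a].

{m1, m4, m5, m7}

Sat(~a) = {m2, m3, m4, m5, m7}
E[r U ~a]: least fixpoint, start Z0 = Sat(~a) = {m2, m3, m4, m5, m7}, add states in Sat(r) with some successor in Z. Z1 = {m1, m2, m3, m4, m5, m7}; fixed.
Sat(E[r U ~a]) = {m1, m2, m3, m4, m5, m7}
Sat(AX E[r U ~a]) = {s : every successor in {m1, m2, m3, m4, m5, m7}} = {m1, m4, m5, m7}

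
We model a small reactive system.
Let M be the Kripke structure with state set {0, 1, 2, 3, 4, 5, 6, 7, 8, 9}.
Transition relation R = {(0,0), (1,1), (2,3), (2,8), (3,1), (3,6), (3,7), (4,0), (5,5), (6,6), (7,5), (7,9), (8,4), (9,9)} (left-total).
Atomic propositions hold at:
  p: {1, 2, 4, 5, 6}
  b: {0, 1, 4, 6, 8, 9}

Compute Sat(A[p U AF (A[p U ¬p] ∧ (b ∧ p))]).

{4, 8}

Sat(¬p) = {0, 3, 7, 8, 9}
A[p U ¬p]: least fixpoint, start Z0 = Sat(¬p) = {0, 3, 7, 8, 9}, add states in Sat(p) with every successor in Z. Z1 = {0, 2, 3, 4, 7, 8, 9}; fixed.
Sat(A[p U ¬p]) = {0, 2, 3, 4, 7, 8, 9}
Sat(b ∧ p) = {1, 4, 6}
Sat(A[p U ¬p] ∧ (b ∧ p)) = {4}
AF (A[p U ¬p] ∧ (b ∧ p)): least fixpoint, start Z0 = {4}, add states with every successor in Z. Z1 = {4, 8}; fixed.
Sat(AF (A[p U ¬p] ∧ (b ∧ p))) = {4, 8}
A[p U AF (A[p U ¬p] ∧ (b ∧ p))]: least fixpoint, start Z0 = Sat(AF (A[p U ¬p] ∧ (b ∧ p))) = {4, 8}, add states in Sat(p) with every successor in Z. Already a fixed point.
Sat(A[p U AF (A[p U ¬p] ∧ (b ∧ p))]) = {4, 8}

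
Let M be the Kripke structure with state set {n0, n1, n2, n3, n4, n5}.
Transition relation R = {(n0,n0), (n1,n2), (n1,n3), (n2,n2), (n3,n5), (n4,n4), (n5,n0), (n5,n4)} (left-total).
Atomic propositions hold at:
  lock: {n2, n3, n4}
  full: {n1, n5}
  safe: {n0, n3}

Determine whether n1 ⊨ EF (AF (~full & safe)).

Yes

Sat(~full) = {n0, n2, n3, n4}
Sat(~full & safe) = {n0, n3}
AF (~full & safe): least fixpoint, start Z0 = {n0, n3}, add states with every successor in Z. Already a fixed point.
Sat(AF (~full & safe)) = {n0, n3}
EF (AF (~full & safe)): least fixpoint, start Z0 = {n0, n3}, add states with some successor in Z. Z1 = {n0, n1, n3, n5}; fixed.
Sat(EF (AF (~full & safe))) = {n0, n1, n3, n5}
n1 ∈ Sat(EF (AF (~full & safe))) = {n0, n1, n3, n5}, so the formula holds at n1.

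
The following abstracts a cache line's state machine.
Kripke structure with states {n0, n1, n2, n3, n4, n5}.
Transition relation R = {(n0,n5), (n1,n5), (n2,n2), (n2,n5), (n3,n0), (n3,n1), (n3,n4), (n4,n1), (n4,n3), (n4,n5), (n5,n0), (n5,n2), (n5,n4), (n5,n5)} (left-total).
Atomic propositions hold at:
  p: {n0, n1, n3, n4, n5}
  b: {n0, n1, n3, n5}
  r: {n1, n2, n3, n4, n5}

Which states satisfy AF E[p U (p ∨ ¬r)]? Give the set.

Sat(¬r) = {n0}
Sat(p ∨ ¬r) = {n0, n1, n3, n4, n5}
E[p U (p ∨ ¬r)]: least fixpoint, start Z0 = Sat((p ∨ ¬r)) = {n0, n1, n3, n4, n5}, add states in Sat(p) with some successor in Z. Already a fixed point.
Sat(E[p U (p ∨ ¬r)]) = {n0, n1, n3, n4, n5}
AF E[p U (p ∨ ¬r)]: least fixpoint, start Z0 = {n0, n1, n3, n4, n5}, add states with every successor in Z. Already a fixed point.
Sat(AF E[p U (p ∨ ¬r)]) = {n0, n1, n3, n4, n5}

{n0, n1, n3, n4, n5}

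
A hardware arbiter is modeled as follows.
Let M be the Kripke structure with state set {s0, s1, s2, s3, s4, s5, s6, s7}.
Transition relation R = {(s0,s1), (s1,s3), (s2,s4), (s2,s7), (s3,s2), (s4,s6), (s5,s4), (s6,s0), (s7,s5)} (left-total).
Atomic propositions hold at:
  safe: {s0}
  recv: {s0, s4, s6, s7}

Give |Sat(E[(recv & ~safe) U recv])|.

Sat(~safe) = {s1, s2, s3, s4, s5, s6, s7}
Sat(recv & ~safe) = {s4, s6, s7}
E[(recv & ~safe) U recv]: least fixpoint, start Z0 = Sat(recv) = {s0, s4, s6, s7}, add states in Sat(recv & ~safe) with some successor in Z. Already a fixed point.
Sat(E[(recv & ~safe) U recv]) = {s0, s4, s6, s7}
|Sat(E[(recv & ~safe) U recv])| = |{s0, s4, s6, s7}| = 4.

4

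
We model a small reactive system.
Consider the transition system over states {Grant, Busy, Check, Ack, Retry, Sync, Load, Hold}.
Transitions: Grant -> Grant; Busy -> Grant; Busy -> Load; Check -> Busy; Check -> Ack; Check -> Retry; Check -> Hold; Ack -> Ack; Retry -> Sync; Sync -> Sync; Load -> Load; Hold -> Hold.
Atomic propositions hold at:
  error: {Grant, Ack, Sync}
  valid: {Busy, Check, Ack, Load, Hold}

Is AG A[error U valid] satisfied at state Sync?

A[error U valid]: least fixpoint, start Z0 = Sat(valid) = {Busy, Check, Ack, Load, Hold}, add states in Sat(error) with every successor in Z. Already a fixed point.
Sat(A[error U valid]) = {Busy, Check, Ack, Load, Hold}
AG A[error U valid]: greatest fixpoint, start Z0 = {Busy, Check, Ack, Load, Hold}, keep only states in Sat with every successor in Z. Z1 = {Ack, Load, Hold}; fixed.
Sat(AG A[error U valid]) = {Ack, Load, Hold}
Sync ∉ Sat(AG A[error U valid]) = {Ack, Load, Hold}, so the formula does not hold at Sync.

No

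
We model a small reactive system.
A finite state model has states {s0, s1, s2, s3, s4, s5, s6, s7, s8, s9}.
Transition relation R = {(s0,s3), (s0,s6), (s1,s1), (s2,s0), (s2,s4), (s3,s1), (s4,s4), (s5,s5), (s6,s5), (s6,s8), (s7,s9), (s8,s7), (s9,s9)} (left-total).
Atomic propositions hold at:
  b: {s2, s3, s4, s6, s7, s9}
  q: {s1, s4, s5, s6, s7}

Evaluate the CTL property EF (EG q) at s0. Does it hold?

EG q: greatest fixpoint, start Z0 = {s1, s4, s5, s6, s7}, keep only states in Sat with some successor in Z. Z1 = {s1, s4, s5, s6}; fixed.
Sat(EG q) = {s1, s4, s5, s6}
EF (EG q): least fixpoint, start Z0 = {s1, s4, s5, s6}, add states with some successor in Z. Z1 = {s0, s1, s2, s3, s4, s5, s6}; fixed.
Sat(EF (EG q)) = {s0, s1, s2, s3, s4, s5, s6}
s0 ∈ Sat(EF (EG q)) = {s0, s1, s2, s3, s4, s5, s6}, so the formula holds at s0.

Yes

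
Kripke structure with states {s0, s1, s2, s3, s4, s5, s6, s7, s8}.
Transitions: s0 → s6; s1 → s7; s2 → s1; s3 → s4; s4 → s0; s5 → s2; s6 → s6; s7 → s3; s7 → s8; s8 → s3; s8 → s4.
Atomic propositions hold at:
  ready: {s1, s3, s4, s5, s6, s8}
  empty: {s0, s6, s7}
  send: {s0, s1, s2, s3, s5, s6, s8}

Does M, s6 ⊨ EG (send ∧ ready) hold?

Sat(send ∧ ready) = {s1, s3, s5, s6, s8}
EG (send ∧ ready): greatest fixpoint, start Z0 = {s1, s3, s5, s6, s8}, keep only states in Sat with some successor in Z. Z1 = {s6, s8}; Z2 = {s6}; fixed.
Sat(EG (send ∧ ready)) = {s6}
s6 ∈ Sat(EG (send ∧ ready)) = {s6}, so the formula holds at s6.

Yes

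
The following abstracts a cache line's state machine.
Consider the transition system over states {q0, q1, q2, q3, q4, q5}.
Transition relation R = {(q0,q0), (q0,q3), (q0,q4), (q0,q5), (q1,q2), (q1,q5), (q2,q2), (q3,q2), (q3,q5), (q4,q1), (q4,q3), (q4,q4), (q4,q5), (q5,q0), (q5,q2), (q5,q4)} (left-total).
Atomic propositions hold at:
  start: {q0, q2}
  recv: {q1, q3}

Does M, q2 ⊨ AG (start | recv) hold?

Sat(start | recv) = {q0, q1, q2, q3}
AG (start | recv): greatest fixpoint, start Z0 = {q0, q1, q2, q3}, keep only states in Sat with every successor in Z. Z1 = {q2}; fixed.
Sat(AG (start | recv)) = {q2}
q2 ∈ Sat(AG (start | recv)) = {q2}, so the formula holds at q2.

Yes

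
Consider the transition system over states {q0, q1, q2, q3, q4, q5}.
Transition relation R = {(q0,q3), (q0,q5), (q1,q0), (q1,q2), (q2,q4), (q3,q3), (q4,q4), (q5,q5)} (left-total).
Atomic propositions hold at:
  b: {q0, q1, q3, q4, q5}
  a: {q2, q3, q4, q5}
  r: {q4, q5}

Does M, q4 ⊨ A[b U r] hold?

Yes

A[b U r]: least fixpoint, start Z0 = Sat(r) = {q4, q5}, add states in Sat(b) with every successor in Z. Already a fixed point.
Sat(A[b U r]) = {q4, q5}
q4 ∈ Sat(A[b U r]) = {q4, q5}, so the formula holds at q4.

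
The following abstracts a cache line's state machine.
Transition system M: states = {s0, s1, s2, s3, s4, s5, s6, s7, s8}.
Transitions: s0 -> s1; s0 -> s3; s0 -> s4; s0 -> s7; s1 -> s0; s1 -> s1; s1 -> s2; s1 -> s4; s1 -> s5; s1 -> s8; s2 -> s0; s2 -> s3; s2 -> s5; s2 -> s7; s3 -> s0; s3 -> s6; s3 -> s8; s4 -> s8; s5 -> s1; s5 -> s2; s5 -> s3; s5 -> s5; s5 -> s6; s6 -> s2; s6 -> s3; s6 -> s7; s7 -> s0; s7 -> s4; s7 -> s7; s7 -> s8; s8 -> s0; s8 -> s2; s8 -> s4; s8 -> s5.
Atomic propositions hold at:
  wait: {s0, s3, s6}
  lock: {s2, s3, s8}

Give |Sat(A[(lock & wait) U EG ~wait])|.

6

Sat(lock & wait) = {s3}
Sat(~wait) = {s1, s2, s4, s5, s7, s8}
EG ~wait: greatest fixpoint, start Z0 = {s1, s2, s4, s5, s7, s8}, keep only states in Sat with some successor in Z. Already a fixed point.
Sat(EG ~wait) = {s1, s2, s4, s5, s7, s8}
A[(lock & wait) U EG ~wait]: least fixpoint, start Z0 = Sat(EG ~wait) = {s1, s2, s4, s5, s7, s8}, add states in Sat(lock & wait) with every successor in Z. Already a fixed point.
Sat(A[(lock & wait) U EG ~wait]) = {s1, s2, s4, s5, s7, s8}
|Sat(A[(lock & wait) U EG ~wait])| = |{s1, s2, s4, s5, s7, s8}| = 6.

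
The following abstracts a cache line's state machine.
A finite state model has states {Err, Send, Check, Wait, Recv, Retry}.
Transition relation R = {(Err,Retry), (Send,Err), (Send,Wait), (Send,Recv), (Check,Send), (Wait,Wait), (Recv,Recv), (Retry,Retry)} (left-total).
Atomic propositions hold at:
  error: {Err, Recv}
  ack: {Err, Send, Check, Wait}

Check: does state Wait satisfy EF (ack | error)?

Yes

Sat(ack | error) = {Err, Send, Check, Wait, Recv}
EF (ack | error): least fixpoint, start Z0 = {Err, Send, Check, Wait, Recv}, add states with some successor in Z. Already a fixed point.
Sat(EF (ack | error)) = {Err, Send, Check, Wait, Recv}
Wait ∈ Sat(EF (ack | error)) = {Err, Send, Check, Wait, Recv}, so the formula holds at Wait.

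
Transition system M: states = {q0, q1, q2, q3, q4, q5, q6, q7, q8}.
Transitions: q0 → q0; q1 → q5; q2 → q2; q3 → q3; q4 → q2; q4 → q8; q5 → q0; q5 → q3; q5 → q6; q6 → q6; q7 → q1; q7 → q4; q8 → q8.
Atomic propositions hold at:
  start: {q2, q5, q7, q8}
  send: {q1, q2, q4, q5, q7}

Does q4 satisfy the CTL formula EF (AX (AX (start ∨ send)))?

Sat(start ∨ send) = {q1, q2, q4, q5, q7, q8}
Sat(AX (start ∨ send)) = {s : every successor in {q1, q2, q4, q5, q7, q8}} = {q1, q2, q4, q7, q8}
Sat(AX (AX (start ∨ send))) = {s : every successor in {q1, q2, q4, q7, q8}} = {q2, q4, q7, q8}
EF (AX (AX (start ∨ send))): least fixpoint, start Z0 = {q2, q4, q7, q8}, add states with some successor in Z. Already a fixed point.
Sat(EF (AX (AX (start ∨ send)))) = {q2, q4, q7, q8}
q4 ∈ Sat(EF (AX (AX (start ∨ send)))) = {q2, q4, q7, q8}, so the formula holds at q4.

Yes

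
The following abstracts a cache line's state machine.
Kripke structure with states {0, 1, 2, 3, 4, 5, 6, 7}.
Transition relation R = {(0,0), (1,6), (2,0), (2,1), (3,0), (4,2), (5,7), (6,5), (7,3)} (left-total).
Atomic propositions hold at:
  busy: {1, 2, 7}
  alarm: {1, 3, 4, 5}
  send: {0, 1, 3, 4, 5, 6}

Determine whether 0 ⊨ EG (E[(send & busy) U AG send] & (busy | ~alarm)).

Sat(send & busy) = {1}
AG send: greatest fixpoint, start Z0 = {0, 1, 3, 4, 5, 6}, keep only states in Sat with every successor in Z. Z1 = {0, 1, 3, 6}; Z2 = {0, 1, 3}; Z3 = {0, 3}; fixed.
Sat(AG send) = {0, 3}
E[(send & busy) U AG send]: least fixpoint, start Z0 = Sat(AG send) = {0, 3}, add states in Sat(send & busy) with some successor in Z. Already a fixed point.
Sat(E[(send & busy) U AG send]) = {0, 3}
Sat(~alarm) = {0, 2, 6, 7}
Sat(busy | ~alarm) = {0, 1, 2, 6, 7}
Sat(E[(send & busy) U AG send] & (busy | ~alarm)) = {0}
EG (E[(send & busy) U AG send] & (busy | ~alarm)): greatest fixpoint, start Z0 = {0}, keep only states in Sat with some successor in Z. Already a fixed point.
Sat(EG (E[(send & busy) U AG send] & (busy | ~alarm))) = {0}
0 ∈ Sat(EG (E[(send & busy) U AG send] & (busy | ~alarm))) = {0}, so the formula holds at 0.

Yes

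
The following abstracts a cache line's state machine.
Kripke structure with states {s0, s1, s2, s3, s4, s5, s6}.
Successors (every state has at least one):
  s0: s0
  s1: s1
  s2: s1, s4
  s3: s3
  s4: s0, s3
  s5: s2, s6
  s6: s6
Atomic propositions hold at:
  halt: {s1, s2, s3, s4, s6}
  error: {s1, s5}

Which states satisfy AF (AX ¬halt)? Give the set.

{s0}

Sat(¬halt) = {s0, s5}
Sat(AX ¬halt) = {s : every successor in {s0, s5}} = {s0}
AF (AX ¬halt): least fixpoint, start Z0 = {s0}, add states with every successor in Z. Already a fixed point.
Sat(AF (AX ¬halt)) = {s0}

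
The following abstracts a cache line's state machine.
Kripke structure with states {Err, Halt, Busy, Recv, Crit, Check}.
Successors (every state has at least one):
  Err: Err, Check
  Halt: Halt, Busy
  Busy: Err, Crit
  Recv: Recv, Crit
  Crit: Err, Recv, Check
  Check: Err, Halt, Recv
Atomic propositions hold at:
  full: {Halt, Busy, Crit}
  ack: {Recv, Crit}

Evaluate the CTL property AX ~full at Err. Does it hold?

Yes

Sat(~full) = {Err, Recv, Check}
Sat(AX ~full) = {s : every successor in {Err, Recv, Check}} = {Err, Crit}
Err ∈ Sat(AX ~full) = {Err, Crit}, so the formula holds at Err.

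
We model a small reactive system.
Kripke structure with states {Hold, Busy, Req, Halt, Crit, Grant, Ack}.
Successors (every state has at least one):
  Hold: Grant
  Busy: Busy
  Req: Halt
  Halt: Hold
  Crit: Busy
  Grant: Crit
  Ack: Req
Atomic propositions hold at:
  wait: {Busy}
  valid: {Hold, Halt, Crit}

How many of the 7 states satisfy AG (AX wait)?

Sat(AX wait) = {s : every successor in {Busy}} = {Busy, Crit}
AG (AX wait): greatest fixpoint, start Z0 = {Busy, Crit}, keep only states in Sat with every successor in Z. Already a fixed point.
Sat(AG (AX wait)) = {Busy, Crit}
|Sat(AG (AX wait))| = |{Busy, Crit}| = 2.

2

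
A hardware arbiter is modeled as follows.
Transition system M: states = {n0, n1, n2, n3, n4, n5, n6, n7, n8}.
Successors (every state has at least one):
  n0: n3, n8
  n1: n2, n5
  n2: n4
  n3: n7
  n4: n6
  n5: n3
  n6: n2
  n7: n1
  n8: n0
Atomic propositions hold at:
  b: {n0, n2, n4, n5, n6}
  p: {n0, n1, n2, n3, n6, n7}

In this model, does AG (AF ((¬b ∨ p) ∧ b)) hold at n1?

Sat(¬b) = {n1, n3, n7, n8}
Sat(¬b ∨ p) = {n0, n1, n2, n3, n6, n7, n8}
Sat((¬b ∨ p) ∧ b) = {n0, n2, n6}
AF ((¬b ∨ p) ∧ b): least fixpoint, start Z0 = {n0, n2, n6}, add states with every successor in Z. Z1 = {n0, n2, n4, n6, n8}; fixed.
Sat(AF ((¬b ∨ p) ∧ b)) = {n0, n2, n4, n6, n8}
AG (AF ((¬b ∨ p) ∧ b)): greatest fixpoint, start Z0 = {n0, n2, n4, n6, n8}, keep only states in Sat with every successor in Z. Z1 = {n2, n4, n6, n8}; Z2 = {n2, n4, n6}; fixed.
Sat(AG (AF ((¬b ∨ p) ∧ b))) = {n2, n4, n6}
n1 ∉ Sat(AG (AF ((¬b ∨ p) ∧ b))) = {n2, n4, n6}, so the formula does not hold at n1.

No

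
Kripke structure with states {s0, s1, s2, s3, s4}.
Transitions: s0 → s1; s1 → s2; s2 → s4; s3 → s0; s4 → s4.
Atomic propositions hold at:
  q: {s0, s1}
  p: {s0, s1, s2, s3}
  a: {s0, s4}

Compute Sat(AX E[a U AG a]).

AG a: greatest fixpoint, start Z0 = {s0, s4}, keep only states in Sat with every successor in Z. Z1 = {s4}; fixed.
Sat(AG a) = {s4}
E[a U AG a]: least fixpoint, start Z0 = Sat(AG a) = {s4}, add states in Sat(a) with some successor in Z. Already a fixed point.
Sat(E[a U AG a]) = {s4}
Sat(AX E[a U AG a]) = {s : every successor in {s4}} = {s2, s4}

{s2, s4}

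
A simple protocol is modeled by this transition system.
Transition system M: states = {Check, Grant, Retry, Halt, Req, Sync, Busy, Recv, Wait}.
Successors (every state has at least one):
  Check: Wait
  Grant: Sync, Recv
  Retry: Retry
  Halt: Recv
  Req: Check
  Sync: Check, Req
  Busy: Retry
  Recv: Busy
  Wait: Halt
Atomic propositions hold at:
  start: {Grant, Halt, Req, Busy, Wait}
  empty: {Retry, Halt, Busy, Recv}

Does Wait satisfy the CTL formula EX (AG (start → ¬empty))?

Sat(¬empty) = {Check, Grant, Req, Sync, Wait}
Sat(start → ¬empty) = {Check, Grant, Retry, Req, Sync, Recv, Wait}
AG (start → ¬empty): greatest fixpoint, start Z0 = {Check, Grant, Retry, Req, Sync, Recv, Wait}, keep only states in Sat with every successor in Z. Z1 = {Check, Grant, Retry, Req, Sync}; Z2 = {Retry, Req, Sync}; Z3 = {Retry}; fixed.
Sat(AG (start → ¬empty)) = {Retry}
Sat(EX (AG (start → ¬empty))) = {s : some successor in {Retry}} = {Retry, Busy}
Wait ∉ Sat(EX (AG (start → ¬empty))) = {Retry, Busy}, so the formula does not hold at Wait.

No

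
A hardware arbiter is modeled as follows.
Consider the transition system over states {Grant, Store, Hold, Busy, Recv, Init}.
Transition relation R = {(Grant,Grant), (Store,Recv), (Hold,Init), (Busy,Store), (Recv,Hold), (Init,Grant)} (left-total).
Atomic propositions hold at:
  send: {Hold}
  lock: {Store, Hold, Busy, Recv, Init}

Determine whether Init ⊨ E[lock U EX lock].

No

Sat(EX lock) = {s : some successor in {Store, Hold, Busy, Recv, Init}} = {Store, Hold, Busy, Recv}
E[lock U EX lock]: least fixpoint, start Z0 = Sat(EX lock) = {Store, Hold, Busy, Recv}, add states in Sat(lock) with some successor in Z. Already a fixed point.
Sat(E[lock U EX lock]) = {Store, Hold, Busy, Recv}
Init ∉ Sat(E[lock U EX lock]) = {Store, Hold, Busy, Recv}, so the formula does not hold at Init.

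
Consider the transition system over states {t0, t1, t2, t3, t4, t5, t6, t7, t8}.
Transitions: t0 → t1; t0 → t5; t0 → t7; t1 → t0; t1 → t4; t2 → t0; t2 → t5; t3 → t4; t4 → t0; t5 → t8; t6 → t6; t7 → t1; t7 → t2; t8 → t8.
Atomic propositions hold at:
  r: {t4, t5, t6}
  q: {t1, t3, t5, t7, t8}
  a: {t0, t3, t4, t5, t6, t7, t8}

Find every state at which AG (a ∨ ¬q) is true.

{t5, t6, t8}

Sat(¬q) = {t0, t2, t4, t6}
Sat(a ∨ ¬q) = {t0, t2, t3, t4, t5, t6, t7, t8}
AG (a ∨ ¬q): greatest fixpoint, start Z0 = {t0, t2, t3, t4, t5, t6, t7, t8}, keep only states in Sat with every successor in Z. Z1 = {t2, t3, t4, t5, t6, t8}; Z2 = {t3, t5, t6, t8}; Z3 = {t5, t6, t8}; fixed.
Sat(AG (a ∨ ¬q)) = {t5, t6, t8}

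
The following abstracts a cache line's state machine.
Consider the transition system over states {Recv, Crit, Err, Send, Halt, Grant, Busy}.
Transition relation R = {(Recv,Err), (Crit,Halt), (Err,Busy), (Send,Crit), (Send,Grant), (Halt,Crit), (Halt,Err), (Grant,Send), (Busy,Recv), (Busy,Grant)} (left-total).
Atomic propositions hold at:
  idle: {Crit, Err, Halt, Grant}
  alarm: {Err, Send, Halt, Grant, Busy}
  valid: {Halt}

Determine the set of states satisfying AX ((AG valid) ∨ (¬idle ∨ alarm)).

{Recv, Crit, Err, Grant, Busy}

AG valid: greatest fixpoint, start Z0 = {Halt}, keep only states in Sat with every successor in Z. Z1 = ∅; fixed.
Sat(AG valid) = ∅
Sat(¬idle) = {Recv, Send, Busy}
Sat(¬idle ∨ alarm) = {Recv, Err, Send, Halt, Grant, Busy}
Sat((AG valid) ∨ (¬idle ∨ alarm)) = {Recv, Err, Send, Halt, Grant, Busy}
Sat(AX ((AG valid) ∨ (¬idle ∨ alarm))) = {s : every successor in {Recv, Err, Send, Halt, Grant, Busy}} = {Recv, Crit, Err, Grant, Busy}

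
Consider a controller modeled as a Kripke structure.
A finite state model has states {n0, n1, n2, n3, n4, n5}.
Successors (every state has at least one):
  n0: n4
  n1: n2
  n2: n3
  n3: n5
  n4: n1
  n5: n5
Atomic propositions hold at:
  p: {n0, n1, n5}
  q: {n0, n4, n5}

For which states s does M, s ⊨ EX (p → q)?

{n0, n1, n2, n3, n5}

Sat(p → q) = {n0, n2, n3, n4, n5}
Sat(EX (p → q)) = {s : some successor in {n0, n2, n3, n4, n5}} = {n0, n1, n2, n3, n5}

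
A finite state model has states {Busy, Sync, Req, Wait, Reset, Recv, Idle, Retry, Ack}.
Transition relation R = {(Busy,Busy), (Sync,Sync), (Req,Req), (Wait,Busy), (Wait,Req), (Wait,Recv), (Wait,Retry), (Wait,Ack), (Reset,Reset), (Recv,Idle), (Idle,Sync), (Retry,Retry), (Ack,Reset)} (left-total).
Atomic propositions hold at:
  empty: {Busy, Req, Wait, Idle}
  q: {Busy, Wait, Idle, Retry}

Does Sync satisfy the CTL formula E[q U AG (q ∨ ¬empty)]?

Sat(¬empty) = {Sync, Reset, Recv, Retry, Ack}
Sat(q ∨ ¬empty) = {Busy, Sync, Wait, Reset, Recv, Idle, Retry, Ack}
AG (q ∨ ¬empty): greatest fixpoint, start Z0 = {Busy, Sync, Wait, Reset, Recv, Idle, Retry, Ack}, keep only states in Sat with every successor in Z. Z1 = {Busy, Sync, Reset, Recv, Idle, Retry, Ack}; fixed.
Sat(AG (q ∨ ¬empty)) = {Busy, Sync, Reset, Recv, Idle, Retry, Ack}
E[q U AG (q ∨ ¬empty)]: least fixpoint, start Z0 = Sat(AG (q ∨ ¬empty)) = {Busy, Sync, Reset, Recv, Idle, Retry, Ack}, add states in Sat(q) with some successor in Z. Z1 = {Busy, Sync, Wait, Reset, Recv, Idle, Retry, Ack}; fixed.
Sat(E[q U AG (q ∨ ¬empty)]) = {Busy, Sync, Wait, Reset, Recv, Idle, Retry, Ack}
Sync ∈ Sat(E[q U AG (q ∨ ¬empty)]) = {Busy, Sync, Wait, Reset, Recv, Idle, Retry, Ack}, so the formula holds at Sync.

Yes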